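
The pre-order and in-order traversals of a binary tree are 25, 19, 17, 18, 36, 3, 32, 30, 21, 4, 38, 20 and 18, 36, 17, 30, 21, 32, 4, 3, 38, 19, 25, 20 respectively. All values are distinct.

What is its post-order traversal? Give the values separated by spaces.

36 18 21 30 4 32 38 3 17 19 20 25

The first element of pre-order is the root; it splits in-order into left and right subtrees.
Root 25: left subtree has 10 nodes {18, 36, 17, 30, 21, 32, 4, 3, 38, 19}, right has 1 {20}.
  Root 19: left subtree has 9 nodes {18, 36, 17, 30, 21, 32, 4, 3, 38}, right has 0 { }.
    Root 17: left subtree has 2 nodes {18, 36}, right has 6 {30, 21, 32, 4, 3, 38}.
      Root 18: left subtree has 0 nodes { }, right has 1 {36}.
      Root 3: left subtree has 4 nodes {30, 21, 32, 4}, right has 1 {38}.
        Root 32: left subtree has 2 nodes {30, 21}, right has 1 {4}.
          Root 30: left subtree has 0 nodes { }, right has 1 {21}.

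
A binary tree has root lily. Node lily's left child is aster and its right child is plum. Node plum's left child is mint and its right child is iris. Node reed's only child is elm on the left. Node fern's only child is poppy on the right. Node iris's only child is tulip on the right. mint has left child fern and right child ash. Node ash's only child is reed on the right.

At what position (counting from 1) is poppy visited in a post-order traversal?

2

Post-order visits the left subtree, then the right subtree, then the node.
At lily: go left to aster.
  aster is a leaf — visit aster.
At lily: go right to plum.
  At plum: go left to mint.
    At mint: go left to fern.
      At fern: no left child.
      At fern: go right to poppy.
        poppy is a leaf — visit poppy.
      Visit fern.
    At mint: go right to ash.
      At ash: no left child.
      At ash: go right to reed.
        At reed: go left to elm.
          elm is a leaf — visit elm.
        At reed: no right child.
        Visit reed.
      Visit ash.
    Visit mint.
  At plum: go right to iris.
    At iris: no left child.
    At iris: go right to tulip.
      tulip is a leaf — visit tulip.
    Visit iris.
  Visit plum.
Visit lily.
Full post-order sequence: aster, poppy, fern, elm, reed, ash, mint, tulip, iris, plum, lily.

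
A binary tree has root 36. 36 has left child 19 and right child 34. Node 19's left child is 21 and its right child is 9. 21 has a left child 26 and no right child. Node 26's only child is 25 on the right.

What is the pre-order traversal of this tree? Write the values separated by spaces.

36 19 21 26 25 9 34

Pre-order visits the node, then its left subtree, then its right subtree.
Visit 36.
At 36: go left to 19.
  Visit 19.
  At 19: go left to 21.
    Visit 21.
    At 21: go left to 26.
      Visit 26.
      At 26: no left child.
      At 26: go right to 25.
        25 is a leaf — visit 25.
    At 21: no right child.
  At 19: go right to 9.
    9 is a leaf — visit 9.
At 36: go right to 34.
  34 is a leaf — visit 34.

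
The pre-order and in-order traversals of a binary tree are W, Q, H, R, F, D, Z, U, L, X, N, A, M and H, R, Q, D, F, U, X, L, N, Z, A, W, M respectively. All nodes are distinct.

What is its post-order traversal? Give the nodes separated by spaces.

The first element of pre-order is the root; it splits in-order into left and right subtrees.
Root W: left subtree has 11 nodes {H, R, Q, D, F, U, X, L, N, Z, A}, right has 1 {M}.
  Root Q: left subtree has 2 nodes {H, R}, right has 8 {D, F, U, X, L, N, Z, A}.
    Root H: left subtree has 0 nodes { }, right has 1 {R}.
    Root F: left subtree has 1 node {D}, right has 6 {U, X, L, N, Z, A}.
      Root Z: left subtree has 4 nodes {U, X, L, N}, right has 1 {A}.
        Root U: left subtree has 0 nodes { }, right has 3 {X, L, N}.
          Root L: left subtree has 1 node {X}, right has 1 {N}.

R H D X N L U A Z F Q M W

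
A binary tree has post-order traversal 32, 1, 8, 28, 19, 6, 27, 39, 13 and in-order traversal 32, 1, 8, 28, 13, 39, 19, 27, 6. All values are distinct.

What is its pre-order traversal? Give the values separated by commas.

13, 28, 8, 1, 32, 39, 27, 19, 6

The last element of post-order is the root; it splits in-order into left and right subtrees.
Root 13: left subtree has 4 nodes {32, 1, 8, 28}, right has 4 {39, 19, 27, 6}.
  Root 28: left subtree has 3 nodes {32, 1, 8}, right has 0 { }.
    Root 8: left subtree has 2 nodes {32, 1}, right has 0 { }.
      Root 1: left subtree has 1 node {32}, right has 0 { }.
  Root 39: left subtree has 0 nodes { }, right has 3 {19, 27, 6}.
    Root 27: left subtree has 1 node {19}, right has 1 {6}.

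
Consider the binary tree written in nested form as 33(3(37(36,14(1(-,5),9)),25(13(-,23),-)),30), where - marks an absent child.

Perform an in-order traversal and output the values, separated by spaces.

36 37 1 5 14 9 3 13 23 25 33 30

In-order visits the left subtree, then the node, then the right subtree.
At 33: go left to 3.
  At 3: go left to 37.
    At 37: go left to 36.
      36 is a leaf — visit 36.
    Visit 37.
    At 37: go right to 14.
      At 14: go left to 1.
        At 1: no left child.
        Visit 1.
        At 1: go right to 5.
          5 is a leaf — visit 5.
      Visit 14.
      At 14: go right to 9.
        9 is a leaf — visit 9.
  Visit 3.
  At 3: go right to 25.
    At 25: go left to 13.
      At 13: no left child.
      Visit 13.
      At 13: go right to 23.
        23 is a leaf — visit 23.
    Visit 25.
    At 25: no right child.
Visit 33.
At 33: go right to 30.
  30 is a leaf — visit 30.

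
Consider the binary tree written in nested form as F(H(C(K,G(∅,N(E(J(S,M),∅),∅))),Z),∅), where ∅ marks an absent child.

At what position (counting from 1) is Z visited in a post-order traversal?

Post-order visits the left subtree, then the right subtree, then the node.
At F: go left to H.
  At H: go left to C.
    At C: go left to K.
      K is a leaf — visit K.
    At C: go right to G.
      At G: no left child.
      At G: go right to N.
        At N: go left to E.
          At E: go left to J.
            At J: go left to S.
              S is a leaf — visit S.
            At J: go right to M.
              M is a leaf — visit M.
            Visit J.
          At E: no right child.
          Visit E.
        At N: no right child.
        Visit N.
      Visit G.
    Visit C.
  At H: go right to Z.
    Z is a leaf — visit Z.
  Visit H.
At F: no right child.
Visit F.
Full post-order sequence: K, S, M, J, E, N, G, C, Z, H, F.

9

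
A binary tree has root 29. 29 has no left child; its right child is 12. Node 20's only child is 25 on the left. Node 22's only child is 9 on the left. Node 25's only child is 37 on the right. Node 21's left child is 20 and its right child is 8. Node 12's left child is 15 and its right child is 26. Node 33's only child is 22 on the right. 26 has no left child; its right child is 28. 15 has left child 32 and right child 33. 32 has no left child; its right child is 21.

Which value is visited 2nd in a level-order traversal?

Level-order visits nodes level by level from the root, left to right within each level.
Level 0: 29
Level 1: 12
Level 2: 15, 26
Level 3: 32, 33, 28
Level 4: 21, 22
Level 5: 20, 8, 9
Level 6: 25
Level 7: 37
Full level-order sequence: 29, 12, 15, 26, 32, 33, 28, 21, 22, 20, 8, 9, 25, 37.

12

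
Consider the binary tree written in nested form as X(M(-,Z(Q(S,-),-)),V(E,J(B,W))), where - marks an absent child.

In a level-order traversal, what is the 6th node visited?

J

Level-order visits nodes level by level from the root, left to right within each level.
Level 0: X
Level 1: M, V
Level 2: Z, E, J
Level 3: Q, B, W
Level 4: S
Full level-order sequence: X, M, V, Z, E, J, Q, B, W, S.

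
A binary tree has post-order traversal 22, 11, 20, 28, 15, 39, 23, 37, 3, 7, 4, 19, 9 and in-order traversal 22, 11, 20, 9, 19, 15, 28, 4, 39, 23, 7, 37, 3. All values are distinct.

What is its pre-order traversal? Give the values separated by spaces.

9 20 11 22 19 4 15 28 7 23 39 3 37

The last element of post-order is the root; it splits in-order into left and right subtrees.
Root 9: left subtree has 3 nodes {22, 11, 20}, right has 9 {19, 15, 28, 4, 39, 23, 7, 37, 3}.
  Root 20: left subtree has 2 nodes {22, 11}, right has 0 { }.
    Root 11: left subtree has 1 node {22}, right has 0 { }.
  Root 19: left subtree has 0 nodes { }, right has 8 {15, 28, 4, 39, 23, 7, 37, 3}.
    Root 4: left subtree has 2 nodes {15, 28}, right has 5 {39, 23, 7, 37, 3}.
      Root 15: left subtree has 0 nodes { }, right has 1 {28}.
      Root 7: left subtree has 2 nodes {39, 23}, right has 2 {37, 3}.
        Root 23: left subtree has 1 node {39}, right has 0 { }.
        Root 3: left subtree has 1 node {37}, right has 0 { }.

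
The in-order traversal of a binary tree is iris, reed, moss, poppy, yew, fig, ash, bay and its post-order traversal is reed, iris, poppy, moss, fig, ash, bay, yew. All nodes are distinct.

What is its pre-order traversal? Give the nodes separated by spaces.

yew moss iris reed poppy bay ash fig

The last element of post-order is the root; it splits in-order into left and right subtrees.
Root yew: left subtree has 4 nodes {iris, reed, moss, poppy}, right has 3 {fig, ash, bay}.
  Root moss: left subtree has 2 nodes {iris, reed}, right has 1 {poppy}.
    Root iris: left subtree has 0 nodes { }, right has 1 {reed}.
  Root bay: left subtree has 2 nodes {fig, ash}, right has 0 { }.
    Root ash: left subtree has 1 node {fig}, right has 0 { }.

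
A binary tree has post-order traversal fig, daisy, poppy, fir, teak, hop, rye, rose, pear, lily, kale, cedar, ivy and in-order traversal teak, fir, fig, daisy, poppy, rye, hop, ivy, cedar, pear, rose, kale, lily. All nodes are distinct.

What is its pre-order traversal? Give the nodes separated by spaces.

ivy rye teak fir poppy daisy fig hop cedar kale pear rose lily

The last element of post-order is the root; it splits in-order into left and right subtrees.
Root ivy: left subtree has 7 nodes {teak, fir, fig, daisy, poppy, rye, hop}, right has 5 {cedar, pear, rose, kale, lily}.
  Root rye: left subtree has 5 nodes {teak, fir, fig, daisy, poppy}, right has 1 {hop}.
    Root teak: left subtree has 0 nodes { }, right has 4 {fir, fig, daisy, poppy}.
      Root fir: left subtree has 0 nodes { }, right has 3 {fig, daisy, poppy}.
        Root poppy: left subtree has 2 nodes {fig, daisy}, right has 0 { }.
          Root daisy: left subtree has 1 node {fig}, right has 0 { }.
  Root cedar: left subtree has 0 nodes { }, right has 4 {pear, rose, kale, lily}.
    Root kale: left subtree has 2 nodes {pear, rose}, right has 1 {lily}.
      Root pear: left subtree has 0 nodes { }, right has 1 {rose}.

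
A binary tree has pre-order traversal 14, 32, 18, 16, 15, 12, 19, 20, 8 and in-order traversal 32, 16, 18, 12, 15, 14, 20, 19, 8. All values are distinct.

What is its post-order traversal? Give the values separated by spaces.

The first element of pre-order is the root; it splits in-order into left and right subtrees.
Root 14: left subtree has 5 nodes {32, 16, 18, 12, 15}, right has 3 {20, 19, 8}.
  Root 32: left subtree has 0 nodes { }, right has 4 {16, 18, 12, 15}.
    Root 18: left subtree has 1 node {16}, right has 2 {12, 15}.
      Root 15: left subtree has 1 node {12}, right has 0 { }.
  Root 19: left subtree has 1 node {20}, right has 1 {8}.

16 12 15 18 32 20 8 19 14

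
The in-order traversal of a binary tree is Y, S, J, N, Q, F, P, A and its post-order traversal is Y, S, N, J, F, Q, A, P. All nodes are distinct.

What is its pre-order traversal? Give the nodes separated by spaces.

The last element of post-order is the root; it splits in-order into left and right subtrees.
Root P: left subtree has 6 nodes {Y, S, J, N, Q, F}, right has 1 {A}.
  Root Q: left subtree has 4 nodes {Y, S, J, N}, right has 1 {F}.
    Root J: left subtree has 2 nodes {Y, S}, right has 1 {N}.
      Root S: left subtree has 1 node {Y}, right has 0 { }.

P Q J S Y N F A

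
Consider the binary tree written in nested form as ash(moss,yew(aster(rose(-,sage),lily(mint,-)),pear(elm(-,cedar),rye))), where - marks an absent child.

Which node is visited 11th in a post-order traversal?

yew

Post-order visits the left subtree, then the right subtree, then the node.
At ash: go left to moss.
  moss is a leaf — visit moss.
At ash: go right to yew.
  At yew: go left to aster.
    At aster: go left to rose.
      At rose: no left child.
      At rose: go right to sage.
        sage is a leaf — visit sage.
      Visit rose.
    At aster: go right to lily.
      At lily: go left to mint.
        mint is a leaf — visit mint.
      At lily: no right child.
      Visit lily.
    Visit aster.
  At yew: go right to pear.
    At pear: go left to elm.
      At elm: no left child.
      At elm: go right to cedar.
        cedar is a leaf — visit cedar.
      Visit elm.
    At pear: go right to rye.
      rye is a leaf — visit rye.
    Visit pear.
  Visit yew.
Visit ash.
Full post-order sequence: moss, sage, rose, mint, lily, aster, cedar, elm, rye, pear, yew, ash.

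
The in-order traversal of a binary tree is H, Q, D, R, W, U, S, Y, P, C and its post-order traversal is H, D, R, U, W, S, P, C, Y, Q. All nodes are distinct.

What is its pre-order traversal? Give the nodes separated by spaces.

The last element of post-order is the root; it splits in-order into left and right subtrees.
Root Q: left subtree has 1 node {H}, right has 8 {D, R, W, U, S, Y, P, C}.
  Root Y: left subtree has 5 nodes {D, R, W, U, S}, right has 2 {P, C}.
    Root S: left subtree has 4 nodes {D, R, W, U}, right has 0 { }.
      Root W: left subtree has 2 nodes {D, R}, right has 1 {U}.
        Root R: left subtree has 1 node {D}, right has 0 { }.
    Root C: left subtree has 1 node {P}, right has 0 { }.

Q H Y S W R D U C P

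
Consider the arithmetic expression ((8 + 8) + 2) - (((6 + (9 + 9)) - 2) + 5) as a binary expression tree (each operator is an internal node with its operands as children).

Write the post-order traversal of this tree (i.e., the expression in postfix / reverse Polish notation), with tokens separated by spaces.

8 8 + 2 + 6 9 9 + + 2 - 5 + -

Post-order on an expression tree gives postfix notation: for each operator, emit left operand, right operand, then the operator.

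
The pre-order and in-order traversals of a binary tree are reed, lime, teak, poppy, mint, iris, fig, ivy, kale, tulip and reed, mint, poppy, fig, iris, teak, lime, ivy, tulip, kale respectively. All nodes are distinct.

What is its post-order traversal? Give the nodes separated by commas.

The first element of pre-order is the root; it splits in-order into left and right subtrees.
Root reed: left subtree has 0 nodes { }, right has 9 {mint, poppy, fig, iris, teak, lime, ivy, tulip, kale}.
  Root lime: left subtree has 5 nodes {mint, poppy, fig, iris, teak}, right has 3 {ivy, tulip, kale}.
    Root teak: left subtree has 4 nodes {mint, poppy, fig, iris}, right has 0 { }.
      Root poppy: left subtree has 1 node {mint}, right has 2 {fig, iris}.
        Root iris: left subtree has 1 node {fig}, right has 0 { }.
    Root ivy: left subtree has 0 nodes { }, right has 2 {tulip, kale}.
      Root kale: left subtree has 1 node {tulip}, right has 0 { }.

mint, fig, iris, poppy, teak, tulip, kale, ivy, lime, reed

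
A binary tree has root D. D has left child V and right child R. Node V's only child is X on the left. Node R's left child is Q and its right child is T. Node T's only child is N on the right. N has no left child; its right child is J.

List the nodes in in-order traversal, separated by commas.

In-order visits the left subtree, then the node, then the right subtree.
At D: go left to V.
  At V: go left to X.
    X is a leaf — visit X.
  Visit V.
  At V: no right child.
Visit D.
At D: go right to R.
  At R: go left to Q.
    Q is a leaf — visit Q.
  Visit R.
  At R: go right to T.
    At T: no left child.
    Visit T.
    At T: go right to N.
      At N: no left child.
      Visit N.
      At N: go right to J.
        J is a leaf — visit J.

X, V, D, Q, R, T, N, J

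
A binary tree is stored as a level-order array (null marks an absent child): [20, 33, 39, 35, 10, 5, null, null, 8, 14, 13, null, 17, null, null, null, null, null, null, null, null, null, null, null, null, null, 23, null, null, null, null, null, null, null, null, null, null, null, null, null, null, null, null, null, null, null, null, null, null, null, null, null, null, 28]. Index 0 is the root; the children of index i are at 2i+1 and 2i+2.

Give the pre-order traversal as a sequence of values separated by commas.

Pre-order visits the node, then its left subtree, then its right subtree.
Visit 20.
At 20: go left to 33.
  Visit 33.
  At 33: go left to 35.
    Visit 35.
    At 35: no left child.
    At 35: go right to 8.
      8 is a leaf — visit 8.
  At 33: go right to 10.
    Visit 10.
    At 10: go left to 14.
      14 is a leaf — visit 14.
    At 10: go right to 13.
      13 is a leaf — visit 13.
At 20: go right to 39.
  Visit 39.
  At 39: go left to 5.
    Visit 5.
    At 5: no left child.
    At 5: go right to 17.
      Visit 17.
      At 17: no left child.
      At 17: go right to 23.
        Visit 23.
        At 23: go left to 28.
          28 is a leaf — visit 28.
        At 23: no right child.
  At 39: no right child.

20, 33, 35, 8, 10, 14, 13, 39, 5, 17, 23, 28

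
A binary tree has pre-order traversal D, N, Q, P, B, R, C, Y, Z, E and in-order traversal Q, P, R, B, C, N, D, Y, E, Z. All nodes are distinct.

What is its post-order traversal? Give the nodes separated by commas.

The first element of pre-order is the root; it splits in-order into left and right subtrees.
Root D: left subtree has 6 nodes {Q, P, R, B, C, N}, right has 3 {Y, E, Z}.
  Root N: left subtree has 5 nodes {Q, P, R, B, C}, right has 0 { }.
    Root Q: left subtree has 0 nodes { }, right has 4 {P, R, B, C}.
      Root P: left subtree has 0 nodes { }, right has 3 {R, B, C}.
        Root B: left subtree has 1 node {R}, right has 1 {C}.
  Root Y: left subtree has 0 nodes { }, right has 2 {E, Z}.
    Root Z: left subtree has 1 node {E}, right has 0 { }.

R, C, B, P, Q, N, E, Z, Y, D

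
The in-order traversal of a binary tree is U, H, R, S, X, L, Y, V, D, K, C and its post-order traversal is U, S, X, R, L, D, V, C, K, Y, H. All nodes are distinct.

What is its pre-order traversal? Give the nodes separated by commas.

The last element of post-order is the root; it splits in-order into left and right subtrees.
Root H: left subtree has 1 node {U}, right has 9 {R, S, X, L, Y, V, D, K, C}.
  Root Y: left subtree has 4 nodes {R, S, X, L}, right has 4 {V, D, K, C}.
    Root L: left subtree has 3 nodes {R, S, X}, right has 0 { }.
      Root R: left subtree has 0 nodes { }, right has 2 {S, X}.
        Root X: left subtree has 1 node {S}, right has 0 { }.
    Root K: left subtree has 2 nodes {V, D}, right has 1 {C}.
      Root V: left subtree has 0 nodes { }, right has 1 {D}.

H, U, Y, L, R, X, S, K, V, D, C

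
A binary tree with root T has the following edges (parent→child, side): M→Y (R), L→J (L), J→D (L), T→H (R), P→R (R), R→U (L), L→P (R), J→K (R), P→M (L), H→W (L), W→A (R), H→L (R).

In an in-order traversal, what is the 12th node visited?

In-order visits the left subtree, then the node, then the right subtree.
At T: no left child.
Visit T.
At T: go right to H.
  At H: go left to W.
    At W: no left child.
    Visit W.
    At W: go right to A.
      A is a leaf — visit A.
  Visit H.
  At H: go right to L.
    At L: go left to J.
      At J: go left to D.
        D is a leaf — visit D.
      Visit J.
      At J: go right to K.
        K is a leaf — visit K.
    Visit L.
    At L: go right to P.
      At P: go left to M.
        At M: no left child.
        Visit M.
        At M: go right to Y.
          Y is a leaf — visit Y.
      Visit P.
      At P: go right to R.
        At R: go left to U.
          U is a leaf — visit U.
        Visit R.
        At R: no right child.
Full in-order sequence: T, W, A, H, D, J, K, L, M, Y, P, U, R.

U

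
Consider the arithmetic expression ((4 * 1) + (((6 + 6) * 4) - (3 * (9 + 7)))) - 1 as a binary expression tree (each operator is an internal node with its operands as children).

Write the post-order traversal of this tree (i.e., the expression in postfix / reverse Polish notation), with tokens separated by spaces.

4 1 * 6 6 + 4 * 3 9 7 + * - + 1 -

Post-order on an expression tree gives postfix notation: for each operator, emit left operand, right operand, then the operator.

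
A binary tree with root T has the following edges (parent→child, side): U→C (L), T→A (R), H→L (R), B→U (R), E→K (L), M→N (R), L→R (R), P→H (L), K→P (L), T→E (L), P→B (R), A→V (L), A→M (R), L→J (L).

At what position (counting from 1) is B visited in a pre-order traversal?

Pre-order visits the node, then its left subtree, then its right subtree.
Visit T.
At T: go left to E.
  Visit E.
  At E: go left to K.
    Visit K.
    At K: go left to P.
      Visit P.
      At P: go left to H.
        Visit H.
        At H: no left child.
        At H: go right to L.
          Visit L.
          At L: go left to J.
            J is a leaf — visit J.
          At L: go right to R.
            R is a leaf — visit R.
      At P: go right to B.
        Visit B.
        At B: no left child.
        At B: go right to U.
          Visit U.
          At U: go left to C.
            C is a leaf — visit C.
          At U: no right child.
    At K: no right child.
  At E: no right child.
At T: go right to A.
  Visit A.
  At A: go left to V.
    V is a leaf — visit V.
  At A: go right to M.
    Visit M.
    At M: no left child.
    At M: go right to N.
      N is a leaf — visit N.
Full pre-order sequence: T, E, K, P, H, L, J, R, B, U, C, A, V, M, N.

9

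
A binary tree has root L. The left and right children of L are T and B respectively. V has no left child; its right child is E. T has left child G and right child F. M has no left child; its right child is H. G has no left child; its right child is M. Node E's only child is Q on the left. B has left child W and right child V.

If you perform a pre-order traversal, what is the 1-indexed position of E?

Pre-order visits the node, then its left subtree, then its right subtree.
Visit L.
At L: go left to T.
  Visit T.
  At T: go left to G.
    Visit G.
    At G: no left child.
    At G: go right to M.
      Visit M.
      At M: no left child.
      At M: go right to H.
        H is a leaf — visit H.
  At T: go right to F.
    F is a leaf — visit F.
At L: go right to B.
  Visit B.
  At B: go left to W.
    W is a leaf — visit W.
  At B: go right to V.
    Visit V.
    At V: no left child.
    At V: go right to E.
      Visit E.
      At E: go left to Q.
        Q is a leaf — visit Q.
      At E: no right child.
Full pre-order sequence: L, T, G, M, H, F, B, W, V, E, Q.

10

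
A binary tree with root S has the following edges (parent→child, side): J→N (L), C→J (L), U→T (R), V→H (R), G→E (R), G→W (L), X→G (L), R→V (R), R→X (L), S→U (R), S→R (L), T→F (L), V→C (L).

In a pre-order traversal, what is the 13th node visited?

Pre-order visits the node, then its left subtree, then its right subtree.
Visit S.
At S: go left to R.
  Visit R.
  At R: go left to X.
    Visit X.
    At X: go left to G.
      Visit G.
      At G: go left to W.
        W is a leaf — visit W.
      At G: go right to E.
        E is a leaf — visit E.
    At X: no right child.
  At R: go right to V.
    Visit V.
    At V: go left to C.
      Visit C.
      At C: go left to J.
        Visit J.
        At J: go left to N.
          N is a leaf — visit N.
        At J: no right child.
      At C: no right child.
    At V: go right to H.
      H is a leaf — visit H.
At S: go right to U.
  Visit U.
  At U: no left child.
  At U: go right to T.
    Visit T.
    At T: go left to F.
      F is a leaf — visit F.
    At T: no right child.
Full pre-order sequence: S, R, X, G, W, E, V, C, J, N, H, U, T, F.

T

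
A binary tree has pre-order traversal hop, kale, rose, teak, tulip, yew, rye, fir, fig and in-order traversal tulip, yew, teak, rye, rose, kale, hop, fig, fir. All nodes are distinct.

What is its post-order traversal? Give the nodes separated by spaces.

The first element of pre-order is the root; it splits in-order into left and right subtrees.
Root hop: left subtree has 6 nodes {tulip, yew, teak, rye, rose, kale}, right has 2 {fig, fir}.
  Root kale: left subtree has 5 nodes {tulip, yew, teak, rye, rose}, right has 0 { }.
    Root rose: left subtree has 4 nodes {tulip, yew, teak, rye}, right has 0 { }.
      Root teak: left subtree has 2 nodes {tulip, yew}, right has 1 {rye}.
        Root tulip: left subtree has 0 nodes { }, right has 1 {yew}.
  Root fir: left subtree has 1 node {fig}, right has 0 { }.

yew tulip rye teak rose kale fig fir hop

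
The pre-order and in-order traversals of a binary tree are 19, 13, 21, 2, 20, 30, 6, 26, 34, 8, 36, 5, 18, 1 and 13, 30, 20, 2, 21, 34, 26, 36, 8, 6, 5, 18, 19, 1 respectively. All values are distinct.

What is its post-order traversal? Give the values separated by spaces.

The first element of pre-order is the root; it splits in-order into left and right subtrees.
Root 19: left subtree has 12 nodes {13, 30, 20, 2, 21, 34, 26, 36, 8, 6, 5, 18}, right has 1 {1}.
  Root 13: left subtree has 0 nodes { }, right has 11 {30, 20, 2, 21, 34, 26, 36, 8, 6, 5, 18}.
    Root 21: left subtree has 3 nodes {30, 20, 2}, right has 7 {34, 26, 36, 8, 6, 5, 18}.
      Root 2: left subtree has 2 nodes {30, 20}, right has 0 { }.
        Root 20: left subtree has 1 node {30}, right has 0 { }.
      Root 6: left subtree has 4 nodes {34, 26, 36, 8}, right has 2 {5, 18}.
        Root 26: left subtree has 1 node {34}, right has 2 {36, 8}.
          Root 8: left subtree has 1 node {36}, right has 0 { }.
        Root 5: left subtree has 0 nodes { }, right has 1 {18}.

30 20 2 34 36 8 26 18 5 6 21 13 1 19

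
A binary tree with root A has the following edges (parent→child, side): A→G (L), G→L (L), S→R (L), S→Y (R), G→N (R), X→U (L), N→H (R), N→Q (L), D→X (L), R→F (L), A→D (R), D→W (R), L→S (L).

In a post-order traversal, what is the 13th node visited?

D

Post-order visits the left subtree, then the right subtree, then the node.
At A: go left to G.
  At G: go left to L.
    At L: go left to S.
      At S: go left to R.
        At R: go left to F.
          F is a leaf — visit F.
        At R: no right child.
        Visit R.
      At S: go right to Y.
        Y is a leaf — visit Y.
      Visit S.
    At L: no right child.
    Visit L.
  At G: go right to N.
    At N: go left to Q.
      Q is a leaf — visit Q.
    At N: go right to H.
      H is a leaf — visit H.
    Visit N.
  Visit G.
At A: go right to D.
  At D: go left to X.
    At X: go left to U.
      U is a leaf — visit U.
    At X: no right child.
    Visit X.
  At D: go right to W.
    W is a leaf — visit W.
  Visit D.
Visit A.
Full post-order sequence: F, R, Y, S, L, Q, H, N, G, U, X, W, D, A.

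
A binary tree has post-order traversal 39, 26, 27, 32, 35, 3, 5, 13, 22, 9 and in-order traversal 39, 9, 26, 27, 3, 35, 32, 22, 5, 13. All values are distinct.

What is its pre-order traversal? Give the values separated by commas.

9, 39, 22, 3, 27, 26, 35, 32, 13, 5

The last element of post-order is the root; it splits in-order into left and right subtrees.
Root 9: left subtree has 1 node {39}, right has 8 {26, 27, 3, 35, 32, 22, 5, 13}.
  Root 22: left subtree has 5 nodes {26, 27, 3, 35, 32}, right has 2 {5, 13}.
    Root 3: left subtree has 2 nodes {26, 27}, right has 2 {35, 32}.
      Root 27: left subtree has 1 node {26}, right has 0 { }.
      Root 35: left subtree has 0 nodes { }, right has 1 {32}.
    Root 13: left subtree has 1 node {5}, right has 0 { }.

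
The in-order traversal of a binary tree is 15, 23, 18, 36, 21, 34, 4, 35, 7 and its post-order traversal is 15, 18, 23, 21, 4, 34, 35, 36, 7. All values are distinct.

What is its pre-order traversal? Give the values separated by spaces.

The last element of post-order is the root; it splits in-order into left and right subtrees.
Root 7: left subtree has 8 nodes {15, 23, 18, 36, 21, 34, 4, 35}, right has 0 { }.
  Root 36: left subtree has 3 nodes {15, 23, 18}, right has 4 {21, 34, 4, 35}.
    Root 23: left subtree has 1 node {15}, right has 1 {18}.
    Root 35: left subtree has 3 nodes {21, 34, 4}, right has 0 { }.
      Root 34: left subtree has 1 node {21}, right has 1 {4}.

7 36 23 15 18 35 34 21 4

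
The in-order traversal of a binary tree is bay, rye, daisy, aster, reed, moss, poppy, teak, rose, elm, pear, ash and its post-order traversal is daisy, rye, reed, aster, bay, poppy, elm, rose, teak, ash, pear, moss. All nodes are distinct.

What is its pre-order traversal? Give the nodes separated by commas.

moss, bay, aster, rye, daisy, reed, pear, teak, poppy, rose, elm, ash

The last element of post-order is the root; it splits in-order into left and right subtrees.
Root moss: left subtree has 5 nodes {bay, rye, daisy, aster, reed}, right has 6 {poppy, teak, rose, elm, pear, ash}.
  Root bay: left subtree has 0 nodes { }, right has 4 {rye, daisy, aster, reed}.
    Root aster: left subtree has 2 nodes {rye, daisy}, right has 1 {reed}.
      Root rye: left subtree has 0 nodes { }, right has 1 {daisy}.
  Root pear: left subtree has 4 nodes {poppy, teak, rose, elm}, right has 1 {ash}.
    Root teak: left subtree has 1 node {poppy}, right has 2 {rose, elm}.
      Root rose: left subtree has 0 nodes { }, right has 1 {elm}.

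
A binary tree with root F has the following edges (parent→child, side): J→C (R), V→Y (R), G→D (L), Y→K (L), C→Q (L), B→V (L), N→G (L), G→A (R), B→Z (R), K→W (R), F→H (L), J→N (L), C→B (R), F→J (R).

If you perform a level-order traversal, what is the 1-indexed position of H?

2

Level-order visits nodes level by level from the root, left to right within each level.
Level 0: F
Level 1: H, J
Level 2: N, C
Level 3: G, Q, B
Level 4: D, A, V, Z
Level 5: Y
Level 6: K
Level 7: W
Full level-order sequence: F, H, J, N, C, G, Q, B, D, A, V, Z, Y, K, W.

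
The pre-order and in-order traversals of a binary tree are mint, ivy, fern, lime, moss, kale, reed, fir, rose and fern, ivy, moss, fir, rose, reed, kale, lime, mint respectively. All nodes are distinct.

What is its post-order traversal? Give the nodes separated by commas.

fern, rose, fir, reed, kale, moss, lime, ivy, mint

The first element of pre-order is the root; it splits in-order into left and right subtrees.
Root mint: left subtree has 8 nodes {fern, ivy, moss, fir, rose, reed, kale, lime}, right has 0 { }.
  Root ivy: left subtree has 1 node {fern}, right has 6 {moss, fir, rose, reed, kale, lime}.
    Root lime: left subtree has 5 nodes {moss, fir, rose, reed, kale}, right has 0 { }.
      Root moss: left subtree has 0 nodes { }, right has 4 {fir, rose, reed, kale}.
        Root kale: left subtree has 3 nodes {fir, rose, reed}, right has 0 { }.
          Root reed: left subtree has 2 nodes {fir, rose}, right has 0 { }.
            Root fir: left subtree has 0 nodes { }, right has 1 {rose}.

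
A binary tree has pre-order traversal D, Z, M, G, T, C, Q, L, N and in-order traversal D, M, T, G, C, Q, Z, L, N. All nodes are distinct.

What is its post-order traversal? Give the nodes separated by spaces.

T Q C G M N L Z D

The first element of pre-order is the root; it splits in-order into left and right subtrees.
Root D: left subtree has 0 nodes { }, right has 8 {M, T, G, C, Q, Z, L, N}.
  Root Z: left subtree has 5 nodes {M, T, G, C, Q}, right has 2 {L, N}.
    Root M: left subtree has 0 nodes { }, right has 4 {T, G, C, Q}.
      Root G: left subtree has 1 node {T}, right has 2 {C, Q}.
        Root C: left subtree has 0 nodes { }, right has 1 {Q}.
    Root L: left subtree has 0 nodes { }, right has 1 {N}.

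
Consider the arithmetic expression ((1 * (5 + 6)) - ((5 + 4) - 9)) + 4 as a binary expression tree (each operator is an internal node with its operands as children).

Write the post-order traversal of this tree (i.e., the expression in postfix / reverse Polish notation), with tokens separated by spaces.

1 5 6 + * 5 4 + 9 - - 4 +

Post-order on an expression tree gives postfix notation: for each operator, emit left operand, right operand, then the operator.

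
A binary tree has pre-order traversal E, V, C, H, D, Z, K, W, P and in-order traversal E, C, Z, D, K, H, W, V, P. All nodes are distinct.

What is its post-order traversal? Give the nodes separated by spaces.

The first element of pre-order is the root; it splits in-order into left and right subtrees.
Root E: left subtree has 0 nodes { }, right has 8 {C, Z, D, K, H, W, V, P}.
  Root V: left subtree has 6 nodes {C, Z, D, K, H, W}, right has 1 {P}.
    Root C: left subtree has 0 nodes { }, right has 5 {Z, D, K, H, W}.
      Root H: left subtree has 3 nodes {Z, D, K}, right has 1 {W}.
        Root D: left subtree has 1 node {Z}, right has 1 {K}.

Z K D W H C P V E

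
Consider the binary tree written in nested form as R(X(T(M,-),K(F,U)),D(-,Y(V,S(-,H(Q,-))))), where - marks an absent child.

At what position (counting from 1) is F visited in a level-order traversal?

8

Level-order visits nodes level by level from the root, left to right within each level.
Level 0: R
Level 1: X, D
Level 2: T, K, Y
Level 3: M, F, U, V, S
Level 4: H
Level 5: Q
Full level-order sequence: R, X, D, T, K, Y, M, F, U, V, S, H, Q.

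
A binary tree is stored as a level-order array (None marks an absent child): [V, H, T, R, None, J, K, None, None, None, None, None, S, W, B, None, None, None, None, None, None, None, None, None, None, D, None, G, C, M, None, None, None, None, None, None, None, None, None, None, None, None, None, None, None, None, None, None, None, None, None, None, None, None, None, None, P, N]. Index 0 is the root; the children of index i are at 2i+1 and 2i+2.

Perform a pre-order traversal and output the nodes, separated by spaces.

Pre-order visits the node, then its left subtree, then its right subtree.
Visit V.
At V: go left to H.
  Visit H.
  At H: go left to R.
    R is a leaf — visit R.
  At H: no right child.
At V: go right to T.
  Visit T.
  At T: go left to J.
    Visit J.
    At J: no left child.
    At J: go right to S.
      Visit S.
      At S: go left to D.
        D is a leaf — visit D.
      At S: no right child.
  At T: go right to K.
    Visit K.
    At K: go left to W.
      Visit W.
      At W: go left to G.
        Visit G.
        At G: no left child.
        At G: go right to P.
          P is a leaf — visit P.
      At W: go right to C.
        Visit C.
        At C: go left to N.
          N is a leaf — visit N.
        At C: no right child.
    At K: go right to B.
      Visit B.
      At B: go left to M.
        M is a leaf — visit M.
      At B: no right child.

V H R T J S D K W G P C N B M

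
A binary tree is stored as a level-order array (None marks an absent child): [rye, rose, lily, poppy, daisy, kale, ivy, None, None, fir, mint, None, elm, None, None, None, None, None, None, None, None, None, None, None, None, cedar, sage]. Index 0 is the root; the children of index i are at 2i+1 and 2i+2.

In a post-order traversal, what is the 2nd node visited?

Post-order visits the left subtree, then the right subtree, then the node.
At rye: go left to rose.
  At rose: go left to poppy.
    poppy is a leaf — visit poppy.
  At rose: go right to daisy.
    At daisy: go left to fir.
      fir is a leaf — visit fir.
    At daisy: go right to mint.
      mint is a leaf — visit mint.
    Visit daisy.
  Visit rose.
At rye: go right to lily.
  At lily: go left to kale.
    At kale: no left child.
    At kale: go right to elm.
      At elm: go left to cedar.
        cedar is a leaf — visit cedar.
      At elm: go right to sage.
        sage is a leaf — visit sage.
      Visit elm.
    Visit kale.
  At lily: go right to ivy.
    ivy is a leaf — visit ivy.
  Visit lily.
Visit rye.
Full post-order sequence: poppy, fir, mint, daisy, rose, cedar, sage, elm, kale, ivy, lily, rye.

fir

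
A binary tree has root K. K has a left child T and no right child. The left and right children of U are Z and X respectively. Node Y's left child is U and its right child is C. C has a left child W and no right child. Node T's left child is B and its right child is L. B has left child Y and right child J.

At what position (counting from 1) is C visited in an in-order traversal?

In-order visits the left subtree, then the node, then the right subtree.
At K: go left to T.
  At T: go left to B.
    At B: go left to Y.
      At Y: go left to U.
        At U: go left to Z.
          Z is a leaf — visit Z.
        Visit U.
        At U: go right to X.
          X is a leaf — visit X.
      Visit Y.
      At Y: go right to C.
        At C: go left to W.
          W is a leaf — visit W.
        Visit C.
        At C: no right child.
    Visit B.
    At B: go right to J.
      J is a leaf — visit J.
  Visit T.
  At T: go right to L.
    L is a leaf — visit L.
Visit K.
At K: no right child.
Full in-order sequence: Z, U, X, Y, W, C, B, J, T, L, K.

6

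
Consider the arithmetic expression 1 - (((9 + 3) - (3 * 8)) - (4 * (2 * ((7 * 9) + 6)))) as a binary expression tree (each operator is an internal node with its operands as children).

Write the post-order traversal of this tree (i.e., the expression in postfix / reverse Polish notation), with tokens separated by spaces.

Post-order on an expression tree gives postfix notation: for each operator, emit left operand, right operand, then the operator.

1 9 3 + 3 8 * - 4 2 7 9 * 6 + * * - -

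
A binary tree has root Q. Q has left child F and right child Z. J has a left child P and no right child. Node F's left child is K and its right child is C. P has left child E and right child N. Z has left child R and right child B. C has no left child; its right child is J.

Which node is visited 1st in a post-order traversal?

K

Post-order visits the left subtree, then the right subtree, then the node.
At Q: go left to F.
  At F: go left to K.
    K is a leaf — visit K.
  At F: go right to C.
    At C: no left child.
    At C: go right to J.
      At J: go left to P.
        At P: go left to E.
          E is a leaf — visit E.
        At P: go right to N.
          N is a leaf — visit N.
        Visit P.
      At J: no right child.
      Visit J.
    Visit C.
  Visit F.
At Q: go right to Z.
  At Z: go left to R.
    R is a leaf — visit R.
  At Z: go right to B.
    B is a leaf — visit B.
  Visit Z.
Visit Q.
Full post-order sequence: K, E, N, P, J, C, F, R, B, Z, Q.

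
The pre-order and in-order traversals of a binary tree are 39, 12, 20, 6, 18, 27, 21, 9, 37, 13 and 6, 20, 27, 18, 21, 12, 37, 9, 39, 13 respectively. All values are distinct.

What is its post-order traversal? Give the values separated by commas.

6, 27, 21, 18, 20, 37, 9, 12, 13, 39

The first element of pre-order is the root; it splits in-order into left and right subtrees.
Root 39: left subtree has 8 nodes {6, 20, 27, 18, 21, 12, 37, 9}, right has 1 {13}.
  Root 12: left subtree has 5 nodes {6, 20, 27, 18, 21}, right has 2 {37, 9}.
    Root 20: left subtree has 1 node {6}, right has 3 {27, 18, 21}.
      Root 18: left subtree has 1 node {27}, right has 1 {21}.
    Root 9: left subtree has 1 node {37}, right has 0 { }.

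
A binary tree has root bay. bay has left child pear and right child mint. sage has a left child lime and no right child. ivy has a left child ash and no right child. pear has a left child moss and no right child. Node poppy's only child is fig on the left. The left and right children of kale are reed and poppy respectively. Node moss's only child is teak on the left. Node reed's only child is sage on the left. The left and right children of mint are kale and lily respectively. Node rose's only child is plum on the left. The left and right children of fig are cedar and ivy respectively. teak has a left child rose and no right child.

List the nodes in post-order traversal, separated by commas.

Post-order visits the left subtree, then the right subtree, then the node.
At bay: go left to pear.
  At pear: go left to moss.
    At moss: go left to teak.
      At teak: go left to rose.
        At rose: go left to plum.
          plum is a leaf — visit plum.
        At rose: no right child.
        Visit rose.
      At teak: no right child.
      Visit teak.
    At moss: no right child.
    Visit moss.
  At pear: no right child.
  Visit pear.
At bay: go right to mint.
  At mint: go left to kale.
    At kale: go left to reed.
      At reed: go left to sage.
        At sage: go left to lime.
          lime is a leaf — visit lime.
        At sage: no right child.
        Visit sage.
      At reed: no right child.
      Visit reed.
    At kale: go right to poppy.
      At poppy: go left to fig.
        At fig: go left to cedar.
          cedar is a leaf — visit cedar.
        At fig: go right to ivy.
          At ivy: go left to ash.
            ash is a leaf — visit ash.
          At ivy: no right child.
          Visit ivy.
        Visit fig.
      At poppy: no right child.
      Visit poppy.
    Visit kale.
  At mint: go right to lily.
    lily is a leaf — visit lily.
  Visit mint.
Visit bay.

plum, rose, teak, moss, pear, lime, sage, reed, cedar, ash, ivy, fig, poppy, kale, lily, mint, bay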